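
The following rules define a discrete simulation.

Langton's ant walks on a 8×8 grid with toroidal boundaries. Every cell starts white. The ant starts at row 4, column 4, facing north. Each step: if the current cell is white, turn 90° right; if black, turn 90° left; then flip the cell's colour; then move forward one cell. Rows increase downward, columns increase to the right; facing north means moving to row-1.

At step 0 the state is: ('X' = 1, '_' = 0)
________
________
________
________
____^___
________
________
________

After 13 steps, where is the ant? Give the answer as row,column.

4,3

[0] ________
________
________
________
____^___
________
________
________
[1] ________
________
________
________
____X>__
________
________
________
[2] ________
________
________
________
____XX__
_____v__
________
________
[3] ________
________
________
________
____XX__
____<X__
________
________
[4] ________
________
________
________
____^X__
____XX__
________
________
[5] ________
________
________
________
___<_X__
____XX__
________
________
[6] ________
________
________
___^____
___X_X__
____XX__
________
________
[7] ________
________
________
___X>___
___X_X__
____XX__
________
________
[8] ________
________
________
___XX___
___XvX__
____XX__
________
________
[9] ________
________
________
___XX___
___<XX__
____XX__
________
________
[10] ________
________
________
___XX___
____XX__
___vXX__
________
________
[11] ________
________
________
___XX___
____XX__
__<XXX__
________
________
[12] ________
________
________
___XX___
__^_XX__
__XXXX__
________
________
[13] ________
________
________
___XX___
__X>XX__
__XXXX__
________
________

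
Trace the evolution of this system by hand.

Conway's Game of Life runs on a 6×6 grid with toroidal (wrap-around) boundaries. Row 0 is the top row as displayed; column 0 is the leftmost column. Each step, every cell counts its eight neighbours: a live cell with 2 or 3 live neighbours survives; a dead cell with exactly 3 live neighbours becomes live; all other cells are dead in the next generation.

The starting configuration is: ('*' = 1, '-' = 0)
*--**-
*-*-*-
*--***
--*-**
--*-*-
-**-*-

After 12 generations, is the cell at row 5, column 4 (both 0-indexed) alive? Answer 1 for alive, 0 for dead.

step 0: *--**-
*-*-*-
*--***
--*-**
--*-*-
-**-*-
step 1: *---*-
*-*---
*-*---
***---
--*-*-
-**-*-
step 2: *-*---
*--*--
*-**-*
*-*--*
*----*
-**-*-
step 3: *-*--*
*--**-
--**--
--**--
--***-
--**--
step 4: *-*--*
*---*-
-*----
-*----
-*--*-
-----*
step 5: **--*-
*-----
**----
***---
*-----
-*--**
step 6: -*--*-
------
--*--*
--*--*
--*---
-*--*-
step 7: ------
------
------
-***--
-***--
-***--
step 8: --*---
------
--*---
-*-*--
*---*-
-*-*--
step 9: --*---
------
--*---
-***--
**-**-
-***--
step 10: -***--
------
-***--
*---*-
*---*-
*---*-
step 11: -***--
------
-***--
*-*-*-
**-**-
*-*-*-
step 12: -***--
------
-***--
*---*-
*---*-
*---*-

1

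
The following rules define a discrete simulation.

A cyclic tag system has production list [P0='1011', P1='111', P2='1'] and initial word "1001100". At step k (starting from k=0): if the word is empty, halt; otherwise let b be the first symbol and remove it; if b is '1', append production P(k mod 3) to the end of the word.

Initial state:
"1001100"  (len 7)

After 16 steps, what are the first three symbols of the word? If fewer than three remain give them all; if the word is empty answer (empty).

gen 0: "1001100"  (len 7)
gen 1: "0011001011"  (len 10)
gen 2: "011001011"  (len 9)
gen 3: "11001011"  (len 8)
gen 4: "10010111011"  (len 11)
gen 5: "0010111011111"  (len 13)
gen 6: "010111011111"  (len 12)
gen 7: "10111011111"  (len 11)
gen 8: "0111011111111"  (len 13)
gen 9: "111011111111"  (len 12)
gen 10: "110111111111011"  (len 15)
gen 11: "10111111111011111"  (len 17)
gen 12: "01111111110111111"  (len 17)
gen 13: "1111111110111111"  (len 16)
gen 14: "111111110111111111"  (len 18)
gen 15: "111111101111111111"  (len 18)
gen 16: "111111011111111111011"  (len 21)

111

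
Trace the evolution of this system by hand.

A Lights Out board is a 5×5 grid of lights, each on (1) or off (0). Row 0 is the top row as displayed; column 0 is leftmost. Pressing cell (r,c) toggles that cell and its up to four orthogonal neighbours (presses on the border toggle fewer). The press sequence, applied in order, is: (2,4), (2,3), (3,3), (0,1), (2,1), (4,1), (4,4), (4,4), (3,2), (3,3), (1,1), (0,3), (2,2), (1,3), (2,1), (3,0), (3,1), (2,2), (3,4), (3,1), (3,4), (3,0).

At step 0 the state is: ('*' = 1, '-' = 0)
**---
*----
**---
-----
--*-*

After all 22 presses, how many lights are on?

[0] **---
*----
**---
-----
--*-*
[1] **---
*---*
**-**
----*
--*-*
[2] **---
*--**
***--
---**
--*-*
[3] **---
*--**
****-
--*--
--***
[4] --*--
**-**
****-
--*--
--***
[5] --*--
*--**
---*-
-**--
--***
[6] --*--
*--**
---*-
--*--
**-**
[7] --*--
*--**
---*-
--*-*
**---
[8] --*--
*--**
---*-
--*--
**-**
[9] --*--
*--**
--**-
-*-*-
*****
[10] --*--
*--**
--*--
-**-*
***-*
[11] -**--
-****
-**--
-**-*
***-*
[12] -*-**
-**-*
-**--
-**-*
***-*
[13] -*-**
-*--*
---*-
-*--*
***-*
[14] -*--*
-***-
-----
-*--*
***-*
[15] -*--*
--**-
***--
----*
***-*
[16] -*--*
--**-
-**--
**--*
-**-*
[17] -*--*
--**-
--*--
--*-*
--*-*
[18] -*--*
---*-
-*-*-
----*
--*-*
[19] -*--*
---*-
-*-**
---*-
--*--
[20] -*--*
---*-
---**
****-
-**--
[21] -*--*
---*-
---*-
***-*
-**-*
[22] -*--*
---*-
*--*-
--*-*
***-*

11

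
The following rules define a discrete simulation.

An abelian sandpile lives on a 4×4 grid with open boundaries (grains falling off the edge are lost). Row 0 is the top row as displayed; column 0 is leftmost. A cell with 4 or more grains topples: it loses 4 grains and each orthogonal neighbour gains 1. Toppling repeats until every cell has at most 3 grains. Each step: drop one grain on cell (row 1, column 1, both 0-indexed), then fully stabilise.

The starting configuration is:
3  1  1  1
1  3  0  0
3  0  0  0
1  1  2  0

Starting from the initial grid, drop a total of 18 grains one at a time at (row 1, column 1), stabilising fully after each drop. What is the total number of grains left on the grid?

k=0  3  1  1  1
1  3  0  0
3  0  0  0
1  1  2  0
k=1  3  2  1  1
2  0  1  0
3  1  0  0
1  1  2  0
k=2  3  2  1  1
2  1  1  0
3  1  0  0
1  1  2  0
k=3  3  2  1  1
2  2  1  0
3  1  0  0
1  1  2  0
k=4  3  2  1  1
2  3  1  0
3  1  0  0
1  1  2  0
k=5  3  3  1  1
3  0  2  0
3  2  0  0
1  1  2  0
k=6  3  3  1  1
3  1  2  0
3  2  0  0
1  1  2  0
k=7  3  3  1  1
3  2  2  0
3  2  0  0
1  1  2  0
k=8  3  3  1  1
3  3  2  0
3  2  0  0
1  1  2  0
k=9  1  1  2  1
2  3  3  0
1  0  1  0
2  2  2  0
k=10  1  2  3  1
3  1  0  1
1  1  2  0
2  2  2  0
k=11  1  2  3  1
3  2  0  1
1  1  2  0
2  2  2  0
k=12  1  2  3  1
3  3  0  1
1  1  2  0
2  2  2  0
k=13  2  3  3  1
0  1  1  1
2  2  2  0
2  2  2  0
k=14  2  3  3  1
0  2  1  1
2  2  2  0
2  2  2  0
k=15  2  3  3  1
0  3  1  1
2  2  2  0
2  2  2  0
k=16  3  1  0  2
1  1  3  1
2  3  2  0
2  2  2  0
k=17  3  1  0  2
1  2  3  1
2  3  2  0
2  2  2  0
k=18  3  1  0  2
1  3  3  1
2  3  2  0
2  2  2  0

27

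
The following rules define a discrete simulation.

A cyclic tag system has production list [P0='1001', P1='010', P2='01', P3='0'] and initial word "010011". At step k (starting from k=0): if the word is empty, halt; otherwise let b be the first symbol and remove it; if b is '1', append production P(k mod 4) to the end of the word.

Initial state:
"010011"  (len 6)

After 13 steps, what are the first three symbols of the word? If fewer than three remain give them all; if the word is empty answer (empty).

010

k=0  "010011"  (len 6)
k=1  "10011"  (len 5)
k=2  "0011010"  (len 7)
k=3  "011010"  (len 6)
k=4  "11010"  (len 5)
k=5  "10101001"  (len 8)
k=6  "0101001010"  (len 10)
k=7  "101001010"  (len 9)
k=8  "010010100"  (len 9)
k=9  "10010100"  (len 8)
k=10  "0010100010"  (len 10)
k=11  "010100010"  (len 9)
k=12  "10100010"  (len 8)
k=13  "01000101001"  (len 11)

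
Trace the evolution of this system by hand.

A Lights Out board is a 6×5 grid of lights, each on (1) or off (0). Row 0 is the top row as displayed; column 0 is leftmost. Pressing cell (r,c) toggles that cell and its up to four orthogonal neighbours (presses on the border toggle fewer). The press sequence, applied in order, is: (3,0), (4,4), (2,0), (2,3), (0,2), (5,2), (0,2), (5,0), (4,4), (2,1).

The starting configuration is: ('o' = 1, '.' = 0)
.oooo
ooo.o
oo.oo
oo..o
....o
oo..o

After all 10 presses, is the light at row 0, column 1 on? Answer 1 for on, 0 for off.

1

step 0: .oooo
ooo.o
oo.oo
oo..o
....o
oo..o
step 1: .oooo
ooo.o
.o.oo
....o
o...o
oo..o
step 2: .oooo
ooo.o
.o.oo
.....
o..o.
oo...
step 3: .oooo
.oo.o
o..oo
o....
o..o.
oo...
step 4: .oooo
.oooo
o.o..
o..o.
o..o.
oo...
step 5: ....o
.o.oo
o.o..
o..o.
o..o.
oo...
step 6: ....o
.o.oo
o.o..
o..o.
o.oo.
o.oo.
step 7: .oooo
.oooo
o.o..
o..o.
o.oo.
o.oo.
step 8: .oooo
.oooo
o.o..
o..o.
..oo.
.ooo.
step 9: .oooo
.oooo
o.o..
o..oo
..o.o
.oooo
step 10: .oooo
..ooo
.o...
oo.oo
..o.o
.oooo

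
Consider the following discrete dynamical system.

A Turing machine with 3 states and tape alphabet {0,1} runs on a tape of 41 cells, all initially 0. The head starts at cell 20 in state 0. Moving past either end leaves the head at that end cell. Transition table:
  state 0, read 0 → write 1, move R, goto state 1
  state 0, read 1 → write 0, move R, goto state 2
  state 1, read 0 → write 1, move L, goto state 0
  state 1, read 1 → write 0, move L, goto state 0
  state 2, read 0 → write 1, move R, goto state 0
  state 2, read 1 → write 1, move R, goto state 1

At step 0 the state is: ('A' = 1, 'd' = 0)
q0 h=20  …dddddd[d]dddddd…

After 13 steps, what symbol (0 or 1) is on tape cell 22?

k=0  q0 h=20  …dddddd[d]dddddd…
k=1  q1 h=21  …dddddA[d]dddddd…
k=2  q0 h=20  …dddddd[A]Addddd…
k=3  q2 h=21  …dddddd[A]dddddd…
k=4  q1 h=22  …dddddA[d]dddddd…
k=5  q0 h=21  …dddddd[A]Addddd…
k=6  q2 h=22  …dddddd[A]dddddd…
k=7  q1 h=23  …dddddA[d]dddddd…
k=8  q0 h=22  …dddddd[A]Addddd…
k=9  q2 h=23  …dddddd[A]dddddd…
k=10  q1 h=24  …dddddA[d]dddddd…
k=11  q0 h=23  …dddddd[A]Addddd…
k=12  q2 h=24  …dddddd[A]dddddd…
k=13  q1 h=25  …dddddA[d]dddddd…

0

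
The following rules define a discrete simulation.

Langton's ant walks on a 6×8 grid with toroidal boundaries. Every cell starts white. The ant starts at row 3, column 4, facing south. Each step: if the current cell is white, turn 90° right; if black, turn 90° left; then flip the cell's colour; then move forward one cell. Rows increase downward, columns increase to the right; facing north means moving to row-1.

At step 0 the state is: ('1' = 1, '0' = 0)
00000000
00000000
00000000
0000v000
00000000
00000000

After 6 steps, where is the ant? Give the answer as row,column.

4,5

step 0: 00000000
00000000
00000000
0000v000
00000000
00000000
step 1: 00000000
00000000
00000000
000<1000
00000000
00000000
step 2: 00000000
00000000
000^0000
00011000
00000000
00000000
step 3: 00000000
00000000
0001>000
00011000
00000000
00000000
step 4: 00000000
00000000
00011000
0001v000
00000000
00000000
step 5: 00000000
00000000
00011000
00010>00
00000000
00000000
step 6: 00000000
00000000
00011000
00010100
00000v00
00000000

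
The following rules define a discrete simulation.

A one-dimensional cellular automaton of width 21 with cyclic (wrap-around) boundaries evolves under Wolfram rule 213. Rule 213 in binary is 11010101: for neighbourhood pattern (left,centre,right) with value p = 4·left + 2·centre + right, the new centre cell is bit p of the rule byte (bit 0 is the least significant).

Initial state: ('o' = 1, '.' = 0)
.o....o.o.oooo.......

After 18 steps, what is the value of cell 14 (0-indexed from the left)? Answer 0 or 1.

0

[0] .o....o.o.oooo.......
[1] .oooo.o.o..oooooooooo
[2] ..ooo.o.oo..ooooooooo
[3] o..oo.o..oo..oooooooo
[4] oo..o.oo..oo..ooooooo
[5] ooo.o..oo..oo..oooooo
[6] ooo.oo..oo..oo..ooooo
[7] ooo..oo..oo..oo..oooo
[8] oooo..oo..oo..oo..ooo
[9] ooooo..oo..oo..oo..oo
[10] oooooo..oo..oo..oo..o
[11] ooooooo..oo..oo..oo..
[12] .ooooooo..oo..oo..oo.
[13] ..ooooooo..oo..oo..oo
[14] o..ooooooo..oo..oo..o
[15] oo..ooooooo..oo..oo..
[16] .oo..ooooooo..oo..oo.
[17] ..oo..ooooooo..oo..oo
[18] o..oo..ooooooo..oo..o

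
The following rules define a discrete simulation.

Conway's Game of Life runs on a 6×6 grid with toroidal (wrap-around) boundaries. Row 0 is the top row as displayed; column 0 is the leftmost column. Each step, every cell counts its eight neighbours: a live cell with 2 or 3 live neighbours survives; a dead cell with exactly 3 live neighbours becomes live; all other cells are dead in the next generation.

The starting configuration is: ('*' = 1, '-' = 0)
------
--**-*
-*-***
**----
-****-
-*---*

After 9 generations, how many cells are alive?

[0] ------
--**-*
-*-***
**----
-****-
-*---*
[1] *-*-*-
*-**-*
-*-*-*
------
---***
**-**-
[2] ------
------
-*-*-*
*-**-*
*-**-*
**----
[3] ------
------
-*-*-*
------
---*--
***--*
[4] **----
------
------
--*-*-
***---
***---
[5] *-*---
------
------
--**--
*----*
-----*
[6] ------
------
------
------
*---**
-*---*
[7] ------
------
------
-----*
*---**
----**
[8] ------
------
------
*---**
*-----
*---*-
[9] ------
------
-----*
*----*
**--*-
-----*

7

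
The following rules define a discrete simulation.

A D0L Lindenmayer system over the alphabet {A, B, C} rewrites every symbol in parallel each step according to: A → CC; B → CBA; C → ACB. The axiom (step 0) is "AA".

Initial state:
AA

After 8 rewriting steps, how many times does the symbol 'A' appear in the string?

1312

t=0: AA
t=1: CCCC
t=2: ACBACBACBACB
t=3: CCACBCBACCACBCBACCACBCBACCACBCBA
t=4: ACBACBCCACBCBAACBCBACCACBACBCCACBCBAACBCBACCACBACBCCACBCBAACBCBACCACBACBCCACBCBAACBCBACC
t=5: CCACBCBACCACBCBAACBACBCCACBCBAACBCBACCCCACBCBAACBCBACCACBA…ACBCBACCACBCBAACBACBCCACBCBAACBCBACCCCACBCBAACBCBACCACBACB  (len 240)
t=6: ACBACBCCACBCBAACBCBACCACBACBCCACBCBAACBCBACCCCACBCBACCACBC…BACBCCACBCBAACBCBACCCCACBCBAACBCBACCACBACBCCACBCBACCACBCBA  (len 656)
t=7: CCACBCBACCACBCBAACBACBCCACBCBAACBCBACCCCACBCBAACBCBACCACBA…ACBCBACCACBCBAACBACBCCACBCBAACBCBACCACBACBCCACBCBAACBCBACC  (len 1792)
t=8: ACBACBCCACBCBAACBCBACCACBACBCCACBCBAACBCBACCCCACBCBACCACBC…ACBCBACCACBCBAACBACBCCACBCBAACBCBACCCCACBCBAACBCBACCACBACB  (len 4896)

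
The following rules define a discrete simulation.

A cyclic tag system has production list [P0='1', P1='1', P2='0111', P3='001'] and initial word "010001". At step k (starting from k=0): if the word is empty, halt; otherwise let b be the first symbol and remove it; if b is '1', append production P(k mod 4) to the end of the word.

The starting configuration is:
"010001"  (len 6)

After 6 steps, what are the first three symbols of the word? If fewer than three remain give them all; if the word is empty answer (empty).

[0] "010001"  (len 6)
[1] "10001"  (len 5)
[2] "00011"  (len 5)
[3] "0011"  (len 4)
[4] "011"  (len 3)
[5] "11"  (len 2)
[6] "11"  (len 2)

11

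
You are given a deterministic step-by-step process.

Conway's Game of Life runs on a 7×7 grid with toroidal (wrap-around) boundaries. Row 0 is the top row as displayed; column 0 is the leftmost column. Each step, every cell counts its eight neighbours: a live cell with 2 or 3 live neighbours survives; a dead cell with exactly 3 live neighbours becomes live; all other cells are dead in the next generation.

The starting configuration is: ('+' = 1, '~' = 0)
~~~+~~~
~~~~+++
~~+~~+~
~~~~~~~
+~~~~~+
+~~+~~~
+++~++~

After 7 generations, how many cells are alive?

[0] ~~~+~~~
~~~~+++
~~+~~+~
~~~~~~~
+~~~~~+
+~~+~~~
+++~++~
[1] ++++~~~
~~~++++
~~~~+++
~~~~~~+
+~~~~~+
~~++++~
+++~+~+
[2] ~~~~~~~
~+~~~~~
+~~+~~~
~~~~~~~
+~~++~+
~~+~+~~
~~~~~~+
[3] ~~~~~~~
~~~~~~~
~~~~~~~
+~~++~+
~~~+++~
+~~~+~+
~~~~~~~
[4] ~~~~~~~
~~~~~~~
~~~~~~~
~~~+~~+
~~~~~~~
~~~++~+
~~~~~~~
[5] ~~~~~~~
~~~~~~~
~~~~~~~
~~~~~~~
~~~+++~
~~~~~~~
~~~~~~~
[6] ~~~~~~~
~~~~~~~
~~~~~~~
~~~~+~~
~~~~+~~
~~~~+~~
~~~~~~~
[7] ~~~~~~~
~~~~~~~
~~~~~~~
~~~~~~~
~~~+++~
~~~~~~~
~~~~~~~

3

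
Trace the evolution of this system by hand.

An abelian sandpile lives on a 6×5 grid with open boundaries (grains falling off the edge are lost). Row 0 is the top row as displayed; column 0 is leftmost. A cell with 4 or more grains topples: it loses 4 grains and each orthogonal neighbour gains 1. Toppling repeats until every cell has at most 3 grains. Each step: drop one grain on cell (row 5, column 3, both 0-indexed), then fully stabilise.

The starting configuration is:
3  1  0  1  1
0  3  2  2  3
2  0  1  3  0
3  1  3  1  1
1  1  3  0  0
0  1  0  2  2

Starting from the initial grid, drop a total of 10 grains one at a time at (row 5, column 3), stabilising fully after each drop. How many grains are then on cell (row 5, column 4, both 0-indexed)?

1

t=0: 3  1  0  1  1
0  3  2  2  3
2  0  1  3  0
3  1  3  1  1
1  1  3  0  0
0  1  0  2  2
t=1: 3  1  0  1  1
0  3  2  2  3
2  0  1  3  0
3  1  3  1  1
1  1  3  0  0
0  1  0  3  2
t=2: 3  1  0  1  1
0  3  2  2  3
2  0  1  3  0
3  1  3  1  1
1  1  3  1  0
0  1  1  0  3
t=3: 3  1  0  1  1
0  3  2  2  3
2  0  1  3  0
3  1  3  1  1
1  1  3  1  0
0  1  1  1  3
t=4: 3  1  0  1  1
0  3  2  2  3
2  0  1  3  0
3  1  3  1  1
1  1  3  1  0
0  1  1  2  3
t=5: 3  1  0  1  1
0  3  2  2  3
2  0  1  3  0
3  1  3  1  1
1  1  3  1  0
0  1  1  3  3
t=6: 3  1  0  1  1
0  3  2  2  3
2  0  1  3  0
3  1  3  1  1
1  1  3  2  1
0  1  2  1  0
t=7: 3  1  0  1  1
0  3  2  2  3
2  0  1  3  0
3  1  3  1  1
1  1  3  2  1
0  1  2  2  0
t=8: 3  1  0  1  1
0  3  2  2  3
2  0  1  3  0
3  1  3  1  1
1  1  3  2  1
0  1  2  3  0
t=9: 3  1  0  1  1
0  3  2  2  3
2  0  1  3  0
3  1  3  1  1
1  1  3  3  1
0  1  3  0  1
t=10: 3  1  0  1  1
0  3  2  2  3
2  0  1  3  0
3  1  3  1  1
1  1  3  3  1
0  1  3  1  1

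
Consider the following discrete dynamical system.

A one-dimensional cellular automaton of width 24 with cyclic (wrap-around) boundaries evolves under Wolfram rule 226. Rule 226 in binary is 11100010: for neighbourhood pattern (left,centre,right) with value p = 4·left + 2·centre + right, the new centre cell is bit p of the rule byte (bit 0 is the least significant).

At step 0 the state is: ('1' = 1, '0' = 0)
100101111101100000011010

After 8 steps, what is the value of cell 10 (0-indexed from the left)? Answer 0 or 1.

0) 100101111101100000011010
1) 001010111110100000101101
2) 010101011111000001010110
3) 101010101111000010101010
4) 010101010111000101010101
5) 101010101011001010101010
6) 010101010101010101010101
7) 101010101010101010101010
8) 010101010101010101010101

0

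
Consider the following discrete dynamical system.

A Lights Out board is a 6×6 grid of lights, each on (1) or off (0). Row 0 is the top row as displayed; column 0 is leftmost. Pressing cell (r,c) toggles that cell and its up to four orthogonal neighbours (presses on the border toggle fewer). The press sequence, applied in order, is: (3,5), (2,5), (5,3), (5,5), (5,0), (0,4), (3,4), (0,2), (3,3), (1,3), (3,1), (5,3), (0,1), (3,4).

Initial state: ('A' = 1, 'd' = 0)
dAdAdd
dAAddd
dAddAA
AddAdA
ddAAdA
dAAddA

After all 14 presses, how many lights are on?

gen 0: dAdAdd
dAAddd
dAddAA
AddAdA
ddAAdA
dAAddA
gen 1: dAdAdd
dAAddd
dAddAd
AddAAd
ddAAdd
dAAddA
gen 2: dAdAdd
dAAddA
dAdddA
AddAAA
ddAAdd
dAAddA
gen 3: dAdAdd
dAAddA
dAdddA
AddAAA
ddAddd
dAdAAA
gen 4: dAdAdd
dAAddA
dAdddA
AddAAA
ddAddA
dAdAdd
gen 5: dAdAdd
dAAddA
dAdddA
AddAAA
AdAddA
AddAdd
gen 6: dAddAA
dAAdAA
dAdddA
AddAAA
AdAddA
AddAdd
gen 7: dAddAA
dAAdAA
dAddAA
Addddd
AdAdAA
AddAdd
gen 8: ddAAAA
dAddAA
dAddAA
Addddd
AdAdAA
AddAdd
gen 9: ddAAAA
dAddAA
dAdAAA
AdAAAd
AdAAAA
AddAdd
gen 10: ddAdAA
dAAAdA
dAddAA
AdAAAd
AdAAAA
AddAdd
gen 11: ddAdAA
dAAAdA
ddddAA
dAdAAd
AAAAAA
AddAdd
gen 12: ddAdAA
dAAAdA
ddddAA
dAdAAd
AAAdAA
AdAdAd
gen 13: AAddAA
ddAAdA
ddddAA
dAdAAd
AAAdAA
AdAdAd
gen 14: AAddAA
ddAAdA
dddddA
dAdddA
AAAddA
AdAdAd

17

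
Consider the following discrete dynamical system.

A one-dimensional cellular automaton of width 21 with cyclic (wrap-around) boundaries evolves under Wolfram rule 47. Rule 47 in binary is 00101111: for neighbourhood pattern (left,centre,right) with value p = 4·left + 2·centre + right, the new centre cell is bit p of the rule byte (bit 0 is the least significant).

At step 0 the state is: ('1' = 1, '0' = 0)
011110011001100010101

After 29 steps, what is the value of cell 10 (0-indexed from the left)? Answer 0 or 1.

0

gen 0: 011110011001100010101
gen 1: 110000110011001111111
gen 2: 000111100110011000000
gen 3: 111100001100110011111
gen 4: 000001111001100110000
gen 5: 111111000011001100111
gen 6: 000000011110011001100
gen 7: 111111110000110011001
gen 8: 000000000111100110011
gen 9: 011111111100001100110
gen 10: 110000000001111001100
gen 11: 100111111111000011001
gen 12: 001100000000011110011
gen 13: 011001111111110000110
gen 14: 110011000000000111100
gen 15: 100110011111111100001
gen 16: 001100110000000001111
gen 17: 011001100111111111000
gen 18: 110011001100000000011
gen 19: 000110011001111111110
gen 20: 111100110011000000000
gen 21: 100001100110011111111
gen 22: 001111001100110000000
gen 23: 111000011001100111111
gen 24: 000011110011001100000
gen 25: 111110000110011001111
gen 26: 000000111100110011000
gen 27: 111111100001100110011
gen 28: 000000001111001100110
gen 29: 111111111000011001100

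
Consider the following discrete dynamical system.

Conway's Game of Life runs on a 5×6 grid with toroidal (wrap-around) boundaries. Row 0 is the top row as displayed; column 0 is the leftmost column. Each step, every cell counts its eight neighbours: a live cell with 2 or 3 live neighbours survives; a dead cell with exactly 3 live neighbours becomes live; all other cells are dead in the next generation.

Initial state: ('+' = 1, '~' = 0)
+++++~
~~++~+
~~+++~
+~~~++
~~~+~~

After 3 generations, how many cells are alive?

11

[0] +++++~
~~++~+
~~+++~
+~~~++
~~~+~~
[1] ++~~~+
+~~~~+
+++~~~
~~+~~+
~~~~~~
[2] ~+~~~+
~~+~~~
~~+~~~
+~+~~~
~+~~~+
[3] ~++~~~
~++~~~
~~++~~
+~+~~~
~++~~+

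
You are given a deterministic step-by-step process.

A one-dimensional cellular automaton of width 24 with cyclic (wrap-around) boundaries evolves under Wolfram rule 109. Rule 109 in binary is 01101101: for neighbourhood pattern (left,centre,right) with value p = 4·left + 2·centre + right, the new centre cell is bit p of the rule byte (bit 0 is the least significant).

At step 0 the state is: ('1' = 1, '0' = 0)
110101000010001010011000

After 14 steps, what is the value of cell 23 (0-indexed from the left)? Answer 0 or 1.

1

step 0: 110101000010001010011000
step 1: 111111011010101110011010
step 2: 100001111111111010011111
step 3: 101101000000001110010000
step 4: 111111011111101010010110
step 5: 100001110000111110011111
step 6: 101101010110100010010000
step 7: 111111111111101010010110
step 8: 100000000000111110011111
step 9: 101111111110100010010000
step 10: 111000000011101010010110
step 11: 101011111010111110011111
step 12: 111110001111100010010000
step 13: 100010101000101010010110
step 14: 101011111010111110011111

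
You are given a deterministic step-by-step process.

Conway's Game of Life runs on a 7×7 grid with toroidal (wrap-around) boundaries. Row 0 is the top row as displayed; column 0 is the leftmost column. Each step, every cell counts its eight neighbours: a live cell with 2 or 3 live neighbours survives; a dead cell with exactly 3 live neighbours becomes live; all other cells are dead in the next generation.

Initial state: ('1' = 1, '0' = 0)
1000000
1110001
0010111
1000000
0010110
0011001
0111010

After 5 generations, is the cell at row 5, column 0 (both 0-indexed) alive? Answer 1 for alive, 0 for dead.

1

k=0  1000000
1110001
0010111
1000000
0010110
0011001
0111010
k=1  0001000
0011000
0011010
0100000
0110111
0000001
1101101
k=2  1100000
0000000
0101100
1100001
0110011
0000000
1011111
k=3  1111110
1110000
0110000
0001101
0110011
0000000
1011111
k=4  0000000
0000101
0000000
0001101
1011111
0000000
1000000
k=5  0000000
0000000
0001100
1010001
1010001
1101110
0000000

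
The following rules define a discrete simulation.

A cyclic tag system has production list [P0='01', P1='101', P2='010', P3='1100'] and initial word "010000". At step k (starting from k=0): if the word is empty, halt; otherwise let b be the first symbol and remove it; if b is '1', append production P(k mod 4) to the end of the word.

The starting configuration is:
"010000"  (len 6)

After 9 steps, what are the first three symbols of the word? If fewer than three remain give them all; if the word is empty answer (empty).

t=0: "010000"  (len 6)
t=1: "10000"  (len 5)
t=2: "0000101"  (len 7)
t=3: "000101"  (len 6)
t=4: "00101"  (len 5)
t=5: "0101"  (len 4)
t=6: "101"  (len 3)
t=7: "01010"  (len 5)
t=8: "1010"  (len 4)
t=9: "01001"  (len 5)

010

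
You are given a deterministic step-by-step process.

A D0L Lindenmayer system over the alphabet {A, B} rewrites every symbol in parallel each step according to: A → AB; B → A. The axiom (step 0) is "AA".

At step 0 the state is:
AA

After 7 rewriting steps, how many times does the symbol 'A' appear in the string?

k=0  AA
k=1  ABAB
k=2  ABAABA
k=3  ABAABABAAB
k=4  ABAABABAABAABABA
k=5  ABAABABAABAABABAABABAABAAB
k=6  ABAABABAABAABABAABABAABAABABAABAABABAABABA
k=7  ABAABABAABAABABAABABAABAABABAABAABABAABABAABAABABAABABAABAABABAABAAB

42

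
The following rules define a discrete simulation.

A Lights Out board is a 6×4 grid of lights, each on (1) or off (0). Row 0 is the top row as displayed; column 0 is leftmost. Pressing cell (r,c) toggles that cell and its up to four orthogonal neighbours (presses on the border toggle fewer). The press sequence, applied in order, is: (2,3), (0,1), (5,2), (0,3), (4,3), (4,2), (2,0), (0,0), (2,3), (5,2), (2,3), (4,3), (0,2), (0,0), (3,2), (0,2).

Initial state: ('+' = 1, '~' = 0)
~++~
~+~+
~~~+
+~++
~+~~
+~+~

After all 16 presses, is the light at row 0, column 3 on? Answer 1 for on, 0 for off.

1

gen 0: ~++~
~+~+
~~~+
+~++
~+~~
+~+~
gen 1: ~++~
~+~~
~~+~
+~+~
~+~~
+~+~
gen 2: +~~~
~~~~
~~+~
+~+~
~+~~
+~+~
gen 3: +~~~
~~~~
~~+~
+~+~
~++~
++~+
gen 4: +~++
~~~+
~~+~
+~+~
~++~
++~+
gen 5: +~++
~~~+
~~+~
+~++
~+~+
++~~
gen 6: +~++
~~~+
~~+~
+~~+
~~+~
+++~
gen 7: +~++
+~~+
+++~
~~~+
~~+~
+++~
gen 8: ~+++
~~~+
+++~
~~~+
~~+~
+++~
gen 9: ~+++
~~~~
++~+
~~~~
~~+~
+++~
gen 10: ~+++
~~~~
++~+
~~~~
~~~~
+~~+
gen 11: ~+++
~~~+
+++~
~~~+
~~~~
+~~+
gen 12: ~+++
~~~+
+++~
~~~~
~~++
+~~~
gen 13: ~~~~
~~++
+++~
~~~~
~~++
+~~~
gen 14: ++~~
+~++
+++~
~~~~
~~++
+~~~
gen 15: ++~~
+~++
++~~
~+++
~~~+
+~~~
gen 16: +~++
+~~+
++~~
~+++
~~~+
+~~~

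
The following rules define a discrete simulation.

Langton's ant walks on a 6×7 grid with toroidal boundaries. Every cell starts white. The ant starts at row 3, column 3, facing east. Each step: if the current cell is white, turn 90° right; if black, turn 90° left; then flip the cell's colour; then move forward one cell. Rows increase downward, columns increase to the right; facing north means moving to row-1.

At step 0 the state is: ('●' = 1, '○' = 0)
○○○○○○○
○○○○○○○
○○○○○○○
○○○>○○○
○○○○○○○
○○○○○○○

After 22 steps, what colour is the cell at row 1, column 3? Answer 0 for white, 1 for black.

1

gen 0: ○○○○○○○
○○○○○○○
○○○○○○○
○○○>○○○
○○○○○○○
○○○○○○○
gen 1: ○○○○○○○
○○○○○○○
○○○○○○○
○○○●○○○
○○○v○○○
○○○○○○○
gen 2: ○○○○○○○
○○○○○○○
○○○○○○○
○○○●○○○
○○<●○○○
○○○○○○○
gen 3: ○○○○○○○
○○○○○○○
○○○○○○○
○○^●○○○
○○●●○○○
○○○○○○○
gen 4: ○○○○○○○
○○○○○○○
○○○○○○○
○○●>○○○
○○●●○○○
○○○○○○○
gen 5: ○○○○○○○
○○○○○○○
○○○^○○○
○○●○○○○
○○●●○○○
○○○○○○○
gen 6: ○○○○○○○
○○○○○○○
○○○●>○○
○○●○○○○
○○●●○○○
○○○○○○○
gen 7: ○○○○○○○
○○○○○○○
○○○●●○○
○○●○v○○
○○●●○○○
○○○○○○○
gen 8: ○○○○○○○
○○○○○○○
○○○●●○○
○○●<●○○
○○●●○○○
○○○○○○○
gen 9: ○○○○○○○
○○○○○○○
○○○^●○○
○○●●●○○
○○●●○○○
○○○○○○○
gen 10: ○○○○○○○
○○○○○○○
○○<○●○○
○○●●●○○
○○●●○○○
○○○○○○○
gen 11: ○○○○○○○
○○^○○○○
○○●○●○○
○○●●●○○
○○●●○○○
○○○○○○○
gen 12: ○○○○○○○
○○●>○○○
○○●○●○○
○○●●●○○
○○●●○○○
○○○○○○○
gen 13: ○○○○○○○
○○●●○○○
○○●v●○○
○○●●●○○
○○●●○○○
○○○○○○○
gen 14: ○○○○○○○
○○●●○○○
○○<●●○○
○○●●●○○
○○●●○○○
○○○○○○○
gen 15: ○○○○○○○
○○●●○○○
○○○●●○○
○○v●●○○
○○●●○○○
○○○○○○○
gen 16: ○○○○○○○
○○●●○○○
○○○●●○○
○○○>●○○
○○●●○○○
○○○○○○○
gen 17: ○○○○○○○
○○●●○○○
○○○^●○○
○○○○●○○
○○●●○○○
○○○○○○○
gen 18: ○○○○○○○
○○●●○○○
○○<○●○○
○○○○●○○
○○●●○○○
○○○○○○○
gen 19: ○○○○○○○
○○^●○○○
○○●○●○○
○○○○●○○
○○●●○○○
○○○○○○○
gen 20: ○○○○○○○
○<○●○○○
○○●○●○○
○○○○●○○
○○●●○○○
○○○○○○○
gen 21: ○^○○○○○
○●○●○○○
○○●○●○○
○○○○●○○
○○●●○○○
○○○○○○○
gen 22: ○●>○○○○
○●○●○○○
○○●○●○○
○○○○●○○
○○●●○○○
○○○○○○○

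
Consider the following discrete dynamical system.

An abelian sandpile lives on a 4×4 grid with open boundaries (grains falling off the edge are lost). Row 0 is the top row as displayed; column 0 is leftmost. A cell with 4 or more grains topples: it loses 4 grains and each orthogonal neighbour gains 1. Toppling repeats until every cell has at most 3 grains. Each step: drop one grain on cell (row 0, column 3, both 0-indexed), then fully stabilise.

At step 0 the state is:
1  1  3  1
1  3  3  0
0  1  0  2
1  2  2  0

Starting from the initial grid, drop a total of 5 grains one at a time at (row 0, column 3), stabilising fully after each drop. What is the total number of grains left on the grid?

[0] 1  1  3  1
1  3  3  0
0  1  0  2
1  2  2  0
[1] 1  1  3  2
1  3  3  0
0  1  0  2
1  2  2  0
[2] 1  1  3  3
1  3  3  0
0  1  0  2
1  2  2  0
[3] 1  3  1  1
2  0  1  2
0  2  1  2
1  2  2  0
[4] 1  3  1  2
2  0  1  2
0  2  1  2
1  2  2  0
[5] 1  3  1  3
2  0  1  2
0  2  1  2
1  2  2  0

23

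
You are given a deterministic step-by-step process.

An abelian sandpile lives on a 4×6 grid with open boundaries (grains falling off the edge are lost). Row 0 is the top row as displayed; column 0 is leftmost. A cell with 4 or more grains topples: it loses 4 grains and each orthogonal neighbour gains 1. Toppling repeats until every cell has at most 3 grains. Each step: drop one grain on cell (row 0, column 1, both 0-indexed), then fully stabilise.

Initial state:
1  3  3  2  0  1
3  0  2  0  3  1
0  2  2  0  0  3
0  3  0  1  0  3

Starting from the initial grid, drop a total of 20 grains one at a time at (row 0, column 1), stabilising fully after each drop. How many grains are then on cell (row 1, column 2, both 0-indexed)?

0

step 0: 1  3  3  2  0  1
3  0  2  0  3  1
0  2  2  0  0  3
0  3  0  1  0  3
step 1: 2  1  0  3  0  1
3  1  3  0  3  1
0  2  2  0  0  3
0  3  0  1  0  3
step 2: 2  2  0  3  0  1
3  1  3  0  3  1
0  2  2  0  0  3
0  3  0  1  0  3
step 3: 2  3  0  3  0  1
3  1  3  0  3  1
0  2  2  0  0  3
0  3  0  1  0  3
step 4: 3  0  1  3  0  1
3  2  3  0  3  1
0  2  2  0  0  3
0  3  0  1  0  3
step 5: 3  1  1  3  0  1
3  2  3  0  3  1
0  2  2  0  0  3
0  3  0  1  0  3
step 6: 3  2  1  3  0  1
3  2  3  0  3  1
0  2  2  0  0  3
0  3  0  1  0  3
step 7: 3  3  1  3  0  1
3  2  3  0  3  1
0  2  2  0  0  3
0  3  0  1  0  3
step 8: 1  2  3  3  0  1
1  1  0  1  3  1
1  3  3  0  0  3
0  3  0  1  0  3
step 9: 1  3  3  3  0  1
1  1  0  1  3  1
1  3  3  0  0  3
0  3  0  1  0  3
step 10: 2  1  1  0  1  1
1  2  1  2  3  1
1  3  3  0  0  3
0  3  0  1  0  3
step 11: 2  2  1  0  1  1
1  2  1  2  3  1
1  3  3  0  0  3
0  3  0  1  0  3
step 12: 2  3  1  0  1  1
1  2  1  2  3  1
1  3  3  0  0  3
0  3  0  1  0  3
step 13: 3  0  2  0  1  1
1  3  1  2  3  1
1  3  3  0  0  3
0  3  0  1  0  3
step 14: 3  1  2  0  1  1
1  3  1  2  3  1
1  3  3  0  0  3
0  3  0  1  0  3
step 15: 3  2  2  0  1  1
1  3  1  2  3  1
1  3  3  0  0  3
0  3  0  1  0  3
step 16: 3  3  2  0  1  1
1  3  1  2  3  1
1  3  3  0  0  3
0  3  0  1  0  3
step 17: 0  2  3  0  1  1
3  1  3  2  3  1
2  2  0  1  0  3
1  0  2  1  0  3
step 18: 0  3  3  0  1  1
3  1  3  2  3  1
2  2  0  1  0  3
1  0  2  1  0  3
step 19: 1  1  1  1  1  1
3  3  0  3  3  1
2  2  1  1  0  3
1  0  2  1  0  3
step 20: 1  2  1  1  1  1
3  3  0  3  3  1
2  2  1  1  0  3
1  0  2  1  0  3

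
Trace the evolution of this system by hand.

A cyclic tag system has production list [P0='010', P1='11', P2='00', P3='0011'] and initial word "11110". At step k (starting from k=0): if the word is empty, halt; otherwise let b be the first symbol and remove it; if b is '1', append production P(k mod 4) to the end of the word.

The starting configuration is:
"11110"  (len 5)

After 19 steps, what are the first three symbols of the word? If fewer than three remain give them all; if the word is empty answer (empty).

[0] "11110"  (len 5)
[1] "1110010"  (len 7)
[2] "11001011"  (len 8)
[3] "100101100"  (len 9)
[4] "001011000011"  (len 12)
[5] "01011000011"  (len 11)
[6] "1011000011"  (len 10)
[7] "01100001100"  (len 11)
[8] "1100001100"  (len 10)
[9] "100001100010"  (len 12)
[10] "0000110001011"  (len 13)
[11] "000110001011"  (len 12)
[12] "00110001011"  (len 11)
[13] "0110001011"  (len 10)
[14] "110001011"  (len 9)
[15] "1000101100"  (len 10)
[16] "0001011000011"  (len 13)
[17] "001011000011"  (len 12)
[18] "01011000011"  (len 11)
[19] "1011000011"  (len 10)

101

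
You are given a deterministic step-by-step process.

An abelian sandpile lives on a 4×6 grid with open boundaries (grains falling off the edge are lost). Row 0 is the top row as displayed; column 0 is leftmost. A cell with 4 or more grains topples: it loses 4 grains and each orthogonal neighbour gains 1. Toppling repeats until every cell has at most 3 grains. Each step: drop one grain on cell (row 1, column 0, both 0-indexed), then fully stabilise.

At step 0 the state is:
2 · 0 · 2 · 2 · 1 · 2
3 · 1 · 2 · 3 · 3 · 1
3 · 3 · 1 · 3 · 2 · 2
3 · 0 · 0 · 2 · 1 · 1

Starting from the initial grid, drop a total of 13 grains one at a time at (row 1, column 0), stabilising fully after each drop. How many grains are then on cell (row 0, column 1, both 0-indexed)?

gen 0: 2 · 0 · 2 · 2 · 1 · 2
3 · 1 · 2 · 3 · 3 · 1
3 · 3 · 1 · 3 · 2 · 2
3 · 0 · 0 · 2 · 1 · 1
gen 1: 3 · 0 · 2 · 2 · 1 · 2
1 · 3 · 2 · 3 · 3 · 1
2 · 0 · 2 · 3 · 2 · 2
0 · 2 · 0 · 2 · 1 · 1
gen 2: 3 · 0 · 2 · 2 · 1 · 2
2 · 3 · 2 · 3 · 3 · 1
2 · 0 · 2 · 3 · 2 · 2
0 · 2 · 0 · 2 · 1 · 1
gen 3: 3 · 0 · 2 · 2 · 1 · 2
3 · 3 · 2 · 3 · 3 · 1
2 · 0 · 2 · 3 · 2 · 2
0 · 2 · 0 · 2 · 1 · 1
gen 4: 0 · 2 · 2 · 2 · 1 · 2
2 · 0 · 3 · 3 · 3 · 1
3 · 1 · 2 · 3 · 2 · 2
0 · 2 · 0 · 2 · 1 · 1
gen 5: 0 · 2 · 2 · 2 · 1 · 2
3 · 0 · 3 · 3 · 3 · 1
3 · 1 · 2 · 3 · 2 · 2
0 · 2 · 0 · 2 · 1 · 1
gen 6: 1 · 2 · 2 · 2 · 1 · 2
1 · 1 · 3 · 3 · 3 · 1
0 · 2 · 2 · 3 · 2 · 2
1 · 2 · 0 · 2 · 1 · 1
gen 7: 1 · 2 · 2 · 2 · 1 · 2
2 · 1 · 3 · 3 · 3 · 1
0 · 2 · 2 · 3 · 2 · 2
1 · 2 · 0 · 2 · 1 · 1
gen 8: 1 · 2 · 2 · 2 · 1 · 2
3 · 1 · 3 · 3 · 3 · 1
0 · 2 · 2 · 3 · 2 · 2
1 · 2 · 0 · 2 · 1 · 1
gen 9: 2 · 2 · 2 · 2 · 1 · 2
0 · 2 · 3 · 3 · 3 · 1
1 · 2 · 2 · 3 · 2 · 2
1 · 2 · 0 · 2 · 1 · 1
gen 10: 2 · 2 · 2 · 2 · 1 · 2
1 · 2 · 3 · 3 · 3 · 1
1 · 2 · 2 · 3 · 2 · 2
1 · 2 · 0 · 2 · 1 · 1
gen 11: 2 · 2 · 2 · 2 · 1 · 2
2 · 2 · 3 · 3 · 3 · 1
1 · 2 · 2 · 3 · 2 · 2
1 · 2 · 0 · 2 · 1 · 1
gen 12: 2 · 2 · 2 · 2 · 1 · 2
3 · 2 · 3 · 3 · 3 · 1
1 · 2 · 2 · 3 · 2 · 2
1 · 2 · 0 · 2 · 1 · 1
gen 13: 3 · 2 · 2 · 2 · 1 · 2
0 · 3 · 3 · 3 · 3 · 1
2 · 2 · 2 · 3 · 2 · 2
1 · 2 · 0 · 2 · 1 · 1

2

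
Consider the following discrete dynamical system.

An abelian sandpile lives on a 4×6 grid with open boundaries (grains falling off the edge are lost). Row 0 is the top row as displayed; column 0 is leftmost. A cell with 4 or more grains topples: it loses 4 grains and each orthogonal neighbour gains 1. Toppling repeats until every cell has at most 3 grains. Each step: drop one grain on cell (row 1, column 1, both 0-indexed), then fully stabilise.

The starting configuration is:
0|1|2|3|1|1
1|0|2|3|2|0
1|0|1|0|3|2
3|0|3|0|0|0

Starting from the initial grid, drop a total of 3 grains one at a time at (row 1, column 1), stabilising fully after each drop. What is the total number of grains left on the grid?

32

gen 0: 0|1|2|3|1|1
1|0|2|3|2|0
1|0|1|0|3|2
3|0|3|0|0|0
gen 1: 0|1|2|3|1|1
1|1|2|3|2|0
1|0|1|0|3|2
3|0|3|0|0|0
gen 2: 0|1|2|3|1|1
1|2|2|3|2|0
1|0|1|0|3|2
3|0|3|0|0|0
gen 3: 0|1|2|3|1|1
1|3|2|3|2|0
1|0|1|0|3|2
3|0|3|0|0|0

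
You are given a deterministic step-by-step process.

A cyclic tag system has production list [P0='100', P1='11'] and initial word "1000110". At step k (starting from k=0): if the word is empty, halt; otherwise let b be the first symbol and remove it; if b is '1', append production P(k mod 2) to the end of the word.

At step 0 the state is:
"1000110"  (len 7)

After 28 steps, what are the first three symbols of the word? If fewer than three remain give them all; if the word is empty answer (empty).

001

t=0: "1000110"  (len 7)
t=1: "000110100"  (len 9)
t=2: "00110100"  (len 8)
t=3: "0110100"  (len 7)
t=4: "110100"  (len 6)
t=5: "10100100"  (len 8)
t=6: "010010011"  (len 9)
t=7: "10010011"  (len 8)
t=8: "001001111"  (len 9)
t=9: "01001111"  (len 8)
t=10: "1001111"  (len 7)
t=11: "001111100"  (len 9)
t=12: "01111100"  (len 8)
t=13: "1111100"  (len 7)
t=14: "11110011"  (len 8)
t=15: "1110011100"  (len 10)
t=16: "11001110011"  (len 11)
t=17: "1001110011100"  (len 13)
t=18: "00111001110011"  (len 14)
t=19: "0111001110011"  (len 13)
t=20: "111001110011"  (len 12)
t=21: "11001110011100"  (len 14)
t=22: "100111001110011"  (len 15)
t=23: "00111001110011100"  (len 17)
t=24: "0111001110011100"  (len 16)
t=25: "111001110011100"  (len 15)
t=26: "1100111001110011"  (len 16)
t=27: "100111001110011100"  (len 18)
t=28: "0011100111001110011"  (len 19)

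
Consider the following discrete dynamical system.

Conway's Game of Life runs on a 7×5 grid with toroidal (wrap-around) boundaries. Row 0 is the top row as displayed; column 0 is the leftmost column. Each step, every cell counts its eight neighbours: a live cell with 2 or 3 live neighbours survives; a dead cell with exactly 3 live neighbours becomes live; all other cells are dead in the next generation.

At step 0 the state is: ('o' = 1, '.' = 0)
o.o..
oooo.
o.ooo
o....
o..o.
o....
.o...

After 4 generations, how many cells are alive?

10

t=0: o.o..
oooo.
o.ooo
o....
o..o.
o....
.o...
t=1: o..oo
.....
.....
o.o..
oo...
oo..o
oo...
t=2: oo..o
....o
.....
o....
..o..
..o.o
..oo.
t=3: ooo.o
....o
.....
.....
.o.o.
.oo..
..o..
t=4: ooo.o
.o.oo
.....
.....
.o...
.o.o.
.....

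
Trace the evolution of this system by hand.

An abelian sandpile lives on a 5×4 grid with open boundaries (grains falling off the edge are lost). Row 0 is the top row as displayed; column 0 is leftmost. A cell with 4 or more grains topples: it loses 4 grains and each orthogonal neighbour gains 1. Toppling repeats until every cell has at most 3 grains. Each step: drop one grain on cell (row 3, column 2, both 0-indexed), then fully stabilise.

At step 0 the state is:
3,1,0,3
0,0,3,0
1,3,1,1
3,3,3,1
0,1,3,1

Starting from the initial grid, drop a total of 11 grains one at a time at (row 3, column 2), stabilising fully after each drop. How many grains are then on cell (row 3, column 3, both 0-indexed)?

step 0: 3,1,0,3
0,0,3,0
1,3,1,1
3,3,3,1
0,1,3,1
step 1: 3,1,0,3
0,1,3,0
3,0,3,1
0,2,2,2
1,3,0,2
step 2: 3,1,0,3
0,1,3,0
3,0,3,1
0,2,3,2
1,3,0,2
step 3: 3,1,1,3
0,2,0,1
3,1,1,2
0,3,1,3
1,3,1,2
step 4: 3,1,1,3
0,2,0,1
3,1,1,2
0,3,2,3
1,3,1,2
step 5: 3,1,1,3
0,2,0,1
3,1,1,2
0,3,3,3
1,3,1,2
step 6: 3,1,1,3
0,2,0,1
3,2,2,3
1,1,2,0
2,0,3,3
step 7: 3,1,1,3
0,2,0,1
3,2,2,3
1,1,3,0
2,0,3,3
step 8: 3,1,1,3
0,2,0,1
3,2,3,3
1,2,1,2
2,1,1,0
step 9: 3,1,1,3
0,2,0,1
3,2,3,3
1,2,2,2
2,1,1,0
step 10: 3,1,1,3
0,2,0,1
3,2,3,3
1,2,3,2
2,1,1,0
step 11: 3,1,1,3
0,2,1,2
3,3,1,1
1,3,2,0
2,1,2,1

0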